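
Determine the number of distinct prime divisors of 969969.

969969 = 3 · 323323
323323 = 7 · 46189
46189 = 11 · 4199
4199 = 13 · 323
323 = 17 · 19
969969 = 3 · 7 · 11 · 13 · 17 · 19, which has 6 distinct prime factors.

6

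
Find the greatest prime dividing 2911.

71

2911 = 41 · 71
71 is prime.
So 2911 = 41 · 71; the largest prime factor is 71.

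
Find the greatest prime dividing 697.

41

697 = 17 · 41
41 is prime.
So 697 = 17 · 41; the largest prime factor is 41.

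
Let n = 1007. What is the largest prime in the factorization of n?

53

1007 = 19 · 53
53 is prime.
So 1007 = 19 · 53; the largest prime factor is 53.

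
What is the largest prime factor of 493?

493 = 17 · 29
29 is prime.
So 493 = 17 · 29; the largest prime factor is 29.

29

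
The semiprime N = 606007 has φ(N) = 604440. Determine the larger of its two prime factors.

877

φ(n) = (p−1)(q−1) = n − (p+q) + 1, so p + q = 606007 − 604440 + 1 = 1568.
p and q are the roots of t² − 1568t + 606007 = 0.
Discriminant: 1568² − 4·606007 = 2458624 − 2424028 = 34596; √34596 = 186.
q = (1568 − 186)/2 = 691, p = (1568 + 186)/2 = 877.
Check: 691 · 877 = 606007.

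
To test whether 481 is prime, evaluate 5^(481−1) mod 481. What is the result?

5^1 ≡ 5 (mod 481)
5^2 ≡ 5^2 = 25 ≡ 25 (mod 481)
5^4 ≡ 25^2 = 625 ≡ 144 (mod 481)
5^8 ≡ 144^2 = 20736 ≡ 53 (mod 481)
5^16 ≡ 53^2 = 2809 ≡ 404 (mod 481)
5^32 ≡ 404^2 = 163216 ≡ 157 (mod 481)
5^64 ≡ 157^2 = 24649 ≡ 118 (mod 481)
5^128 ≡ 118^2 = 13924 ≡ 456 (mod 481)
5^256 ≡ 456^2 = 207936 ≡ 144 (mod 481)
480 = 256 + 128 + 64 + 32 in binary powers of 2.
So 5^480 ≡ 144 · 456 · 118 · 157 ≡ 417 (mod 481).
Since 417 ≠ 1, base 5 is a Fermat witness: 481 is composite.

417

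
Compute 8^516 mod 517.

410

8^1 ≡ 8 (mod 517)
8^2 ≡ 8^2 = 64 ≡ 64 (mod 517)
8^4 ≡ 64^2 = 4096 ≡ 477 (mod 517)
8^8 ≡ 477^2 = 227529 ≡ 49 (mod 517)
8^16 ≡ 49^2 = 2401 ≡ 333 (mod 517)
8^32 ≡ 333^2 = 110889 ≡ 251 (mod 517)
8^64 ≡ 251^2 = 63001 ≡ 444 (mod 517)
8^128 ≡ 444^2 = 197136 ≡ 159 (mod 517)
8^256 ≡ 159^2 = 25281 ≡ 465 (mod 517)
8^512 ≡ 465^2 = 216225 ≡ 119 (mod 517)
516 = 512 + 4 in binary powers of 2.
So 8^516 ≡ 119 · 477 ≡ 410 (mod 517).
Since 410 ≠ 1, base 8 is a Fermat witness: 517 is composite.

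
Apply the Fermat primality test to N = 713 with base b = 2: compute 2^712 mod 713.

2^1 ≡ 2 (mod 713)
2^2 ≡ 2^2 = 4 ≡ 4 (mod 713)
2^4 ≡ 4^2 = 16 ≡ 16 (mod 713)
2^8 ≡ 16^2 = 256 ≡ 256 (mod 713)
2^16 ≡ 256^2 = 65536 ≡ 653 (mod 713)
2^32 ≡ 653^2 = 426409 ≡ 35 (mod 713)
2^64 ≡ 35^2 = 1225 ≡ 512 (mod 713)
2^128 ≡ 512^2 = 262144 ≡ 473 (mod 713)
2^256 ≡ 473^2 = 223729 ≡ 560 (mod 713)
2^512 ≡ 560^2 = 313600 ≡ 593 (mod 713)
712 = 512 + 128 + 64 + 8 in binary powers of 2.
So 2^712 ≡ 593 · 473 · 512 · 256 ≡ 624 (mod 713).
Since 624 ≠ 1, base 2 is a Fermat witness: 713 is composite.

624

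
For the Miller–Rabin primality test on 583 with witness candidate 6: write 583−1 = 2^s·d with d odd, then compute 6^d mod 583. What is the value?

583 − 1 = 582 = 2^1 · 291, so d = 291.
6^1 ≡ 6 (mod 583)
6^2 ≡ 6^2 = 36 ≡ 36 (mod 583)
6^4 ≡ 36^2 = 1296 ≡ 130 (mod 583)
6^8 ≡ 130^2 = 16900 ≡ 576 (mod 583)
6^16 ≡ 576^2 = 331776 ≡ 49 (mod 583)
6^32 ≡ 49^2 = 2401 ≡ 69 (mod 583)
6^64 ≡ 69^2 = 4761 ≡ 97 (mod 583)
6^128 ≡ 97^2 = 9409 ≡ 81 (mod 583)
6^256 ≡ 81^2 = 6561 ≡ 148 (mod 583)
291 = 256 + 32 + 2 + 1 in binary powers of 2.
So 6^291 ≡ 148 · 69 · 36 · 6 ≡ 303 (mod 583).
Squaring chain: 303; never reaches −1, so base 6 is a Miller–Rabin witness that 583 is composite.

303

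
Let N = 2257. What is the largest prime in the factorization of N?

61

2257 = 37 · 61
61 is prime.
So 2257 = 37 · 61; the largest prime factor is 61.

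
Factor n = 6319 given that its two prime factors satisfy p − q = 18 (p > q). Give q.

Since p = q + 18, we have 6319 = q(q + 18), so q² + 18q − 6319 = 0.
Discriminant: 18² + 4·6319 = 324 + 25276 = 25600; √25600 = 160.
q = (−18 + 160)/2 = 71, and p = q + 18 = 89.
Check: 71 · 89 = 6319.

71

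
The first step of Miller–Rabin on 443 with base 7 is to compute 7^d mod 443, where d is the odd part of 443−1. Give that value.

443 − 1 = 442 = 2^1 · 221, so d = 221.
7^1 ≡ 7 (mod 443)
7^2 ≡ 7^2 = 49 ≡ 49 (mod 443)
7^4 ≡ 49^2 = 2401 ≡ 186 (mod 443)
7^8 ≡ 186^2 = 34596 ≡ 42 (mod 443)
7^16 ≡ 42^2 = 1764 ≡ 435 (mod 443)
7^32 ≡ 435^2 = 189225 ≡ 64 (mod 443)
7^64 ≡ 64^2 = 4096 ≡ 109 (mod 443)
7^128 ≡ 109^2 = 11881 ≡ 363 (mod 443)
221 = 128 + 64 + 16 + 8 + 4 + 1 in binary powers of 2.
So 7^221 ≡ 363 · 109 · 435 · 42 · 186 · 7 ≡ 442 (mod 443).
Since 7^d ≡ 442 (mod 443), base 7 does not prove 443 composite.

442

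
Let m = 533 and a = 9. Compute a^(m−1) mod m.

165

9^1 ≡ 9 (mod 533)
9^2 ≡ 9^2 = 81 ≡ 81 (mod 533)
9^4 ≡ 81^2 = 6561 ≡ 165 (mod 533)
9^8 ≡ 165^2 = 27225 ≡ 42 (mod 533)
9^16 ≡ 42^2 = 1764 ≡ 165 (mod 533)
9^32 ≡ 165^2 = 27225 ≡ 42 (mod 533)
9^64 ≡ 42^2 = 1764 ≡ 165 (mod 533)
9^128 ≡ 165^2 = 27225 ≡ 42 (mod 533)
9^256 ≡ 42^2 = 1764 ≡ 165 (mod 533)
9^512 ≡ 165^2 = 27225 ≡ 42 (mod 533)
532 = 512 + 16 + 4 in binary powers of 2.
So 9^532 ≡ 42 · 165 · 165 ≡ 165 (mod 533).
Since 165 ≠ 1, base 9 is a Fermat witness: 533 is composite.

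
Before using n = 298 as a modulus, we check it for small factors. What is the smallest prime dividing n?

298 is even: 2 divides it.

2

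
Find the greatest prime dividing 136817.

136817 = 41 · 3337
3337 = 47 · 71
71 is prime.
So 136817 = 41 · 47 · 71; the largest prime factor is 71.

71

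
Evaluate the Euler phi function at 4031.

3864

Factor: 4031 = 29 · 139.
φ(4031) = (29−1) · (139−1) = 28 · 138 = 3864.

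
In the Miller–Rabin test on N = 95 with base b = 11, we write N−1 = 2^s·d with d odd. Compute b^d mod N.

95 − 1 = 94 = 2^1 · 47, so d = 47.
11^1 ≡ 11 (mod 95)
11^2 ≡ 11^2 = 121 ≡ 26 (mod 95)
11^4 ≡ 26^2 = 676 ≡ 11 (mod 95)
11^8 ≡ 11^2 = 121 ≡ 26 (mod 95)
11^16 ≡ 26^2 = 676 ≡ 11 (mod 95)
11^32 ≡ 11^2 = 121 ≡ 26 (mod 95)
47 = 32 + 8 + 4 + 2 + 1 in binary powers of 2.
So 11^47 ≡ 26 · 26 · 11 · 26 · 11 ≡ 26 (mod 95).
Squaring chain: 26; never reaches −1, so base 11 is a Miller–Rabin witness that 95 is composite.

26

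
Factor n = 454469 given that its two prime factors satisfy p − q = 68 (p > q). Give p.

709

Since p = q + 68, we have 454469 = q(q + 68), so q² + 68q − 454469 = 0.
Discriminant: 68² + 4·454469 = 4624 + 1817876 = 1822500; √1822500 = 1350.
q = (−68 + 1350)/2 = 641, and p = q + 68 = 709.
Check: 641 · 709 = 454469.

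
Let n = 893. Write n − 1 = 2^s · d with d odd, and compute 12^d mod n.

893 − 1 = 892 = 2^2 · 223, so d = 223.
12^1 ≡ 12 (mod 893)
12^2 ≡ 12^2 = 144 ≡ 144 (mod 893)
12^4 ≡ 144^2 = 20736 ≡ 197 (mod 893)
12^8 ≡ 197^2 = 38809 ≡ 410 (mod 893)
12^16 ≡ 410^2 = 168100 ≡ 216 (mod 893)
12^32 ≡ 216^2 = 46656 ≡ 220 (mod 893)
12^64 ≡ 220^2 = 48400 ≡ 178 (mod 893)
12^128 ≡ 178^2 = 31684 ≡ 429 (mod 893)
223 = 128 + 64 + 16 + 8 + 4 + 2 + 1 in binary powers of 2.
So 12^223 ≡ 429 · 178 · 216 · 410 · 197 · 144 · 12 ≡ 639 (mod 893).
Squaring chain: 639 → 220; never reaches −1, so base 12 is a Miller–Rabin witness that 893 is composite.

639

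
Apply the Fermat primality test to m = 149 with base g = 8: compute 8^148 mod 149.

8^1 ≡ 8 (mod 149)
8^2 ≡ 8^2 = 64 ≡ 64 (mod 149)
8^4 ≡ 64^2 = 4096 ≡ 73 (mod 149)
8^8 ≡ 73^2 = 5329 ≡ 114 (mod 149)
8^16 ≡ 114^2 = 12996 ≡ 33 (mod 149)
8^32 ≡ 33^2 = 1089 ≡ 46 (mod 149)
8^64 ≡ 46^2 = 2116 ≡ 30 (mod 149)
8^128 ≡ 30^2 = 900 ≡ 6 (mod 149)
148 = 128 + 16 + 4 in binary powers of 2.
So 8^148 ≡ 6 · 33 · 73 ≡ 1 (mod 149).
Since the result is 1, base 8 gives no evidence that 149 is composite.

1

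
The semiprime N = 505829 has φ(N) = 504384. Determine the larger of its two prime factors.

853

φ(n) = (p−1)(q−1) = n − (p+q) + 1, so p + q = 505829 − 504384 + 1 = 1446.
p and q are the roots of t² − 1446t + 505829 = 0.
Discriminant: 1446² − 4·505829 = 2090916 − 2023316 = 67600; √67600 = 260.
q = (1446 − 260)/2 = 593, p = (1446 + 260)/2 = 853.
Check: 593 · 853 = 505829.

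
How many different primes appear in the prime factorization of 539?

539 = 7^2 · 11
539 = 7^2 · 11, which has 2 distinct prime factors.

2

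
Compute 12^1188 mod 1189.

12^1 ≡ 12 (mod 1189)
12^2 ≡ 12^2 = 144 ≡ 144 (mod 1189)
12^4 ≡ 144^2 = 20736 ≡ 523 (mod 1189)
12^8 ≡ 523^2 = 273529 ≡ 59 (mod 1189)
12^16 ≡ 59^2 = 3481 ≡ 1103 (mod 1189)
12^32 ≡ 1103^2 = 1216609 ≡ 262 (mod 1189)
12^64 ≡ 262^2 = 68644 ≡ 871 (mod 1189)
12^128 ≡ 871^2 = 758641 ≡ 59 (mod 1189)
12^256 ≡ 59^2 = 3481 ≡ 1103 (mod 1189)
12^512 ≡ 1103^2 = 1216609 ≡ 262 (mod 1189)
12^1024 ≡ 262^2 = 68644 ≡ 871 (mod 1189)
1188 = 1024 + 128 + 32 + 4 in binary powers of 2.
So 12^1188 ≡ 871 · 59 · 262 · 523 ≡ 146 (mod 1189).
Since 146 ≠ 1, base 12 is a Fermat witness: 1189 is composite.

146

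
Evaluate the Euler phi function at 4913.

4624

Factor: 4913 = 17^3.
φ(4913) = 17^2·(17−1) = 4624.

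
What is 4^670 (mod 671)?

4^1 ≡ 4 (mod 671)
4^2 ≡ 4^2 = 16 ≡ 16 (mod 671)
4^4 ≡ 16^2 = 256 ≡ 256 (mod 671)
4^8 ≡ 256^2 = 65536 ≡ 449 (mod 671)
4^16 ≡ 449^2 = 201601 ≡ 301 (mod 671)
4^32 ≡ 301^2 = 90601 ≡ 16 (mod 671)
4^64 ≡ 16^2 = 256 ≡ 256 (mod 671)
4^128 ≡ 256^2 = 65536 ≡ 449 (mod 671)
4^256 ≡ 449^2 = 201601 ≡ 301 (mod 671)
4^512 ≡ 301^2 = 90601 ≡ 16 (mod 671)
670 = 512 + 128 + 16 + 8 + 4 + 2 in binary powers of 2.
So 4^670 ≡ 16 · 449 · 301 · 449 · 256 · 16 ≡ 474 (mod 671).
Since 474 ≠ 1, base 4 is a Fermat witness: 671 is composite.

474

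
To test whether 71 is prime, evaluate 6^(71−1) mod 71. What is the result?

1

6^1 ≡ 6 (mod 71)
6^2 ≡ 6^2 = 36 ≡ 36 (mod 71)
6^4 ≡ 36^2 = 1296 ≡ 18 (mod 71)
6^8 ≡ 18^2 = 324 ≡ 40 (mod 71)
6^16 ≡ 40^2 = 1600 ≡ 38 (mod 71)
6^32 ≡ 38^2 = 1444 ≡ 24 (mod 71)
6^64 ≡ 24^2 = 576 ≡ 8 (mod 71)
70 = 64 + 4 + 2 in binary powers of 2.
So 6^70 ≡ 8 · 18 · 36 ≡ 1 (mod 71).
Since the result is 1, base 6 gives no evidence that 71 is composite.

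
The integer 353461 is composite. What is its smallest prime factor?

37

353461 is odd.
Digit sum 22, not divisible by 3.
Ends in 1: not divisible by 5.
7: 353461 = 7·50494 + 3
11: 353461 = 11·32132 + 9
13: 353461 = 13·27189 + 4
17: 353461 = 17·20791 + 14
19: 353461 = 19·18603 + 4
23: 353461 = 23·15367 + 20
29: 353461 = 29·12188 + 9
31: 353461 = 31·11401 + 30
37: 353461 = 37·9553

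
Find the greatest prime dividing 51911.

51911 = 23 · 2257
2257 = 37 · 61
61 is prime.
So 51911 = 23 · 37 · 61; the largest prime factor is 61.

61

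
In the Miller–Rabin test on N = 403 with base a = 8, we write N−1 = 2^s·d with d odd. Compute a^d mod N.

403 − 1 = 402 = 2^1 · 201, so d = 201.
8^1 ≡ 8 (mod 403)
8^2 ≡ 8^2 = 64 ≡ 64 (mod 403)
8^4 ≡ 64^2 = 4096 ≡ 66 (mod 403)
8^8 ≡ 66^2 = 4356 ≡ 326 (mod 403)
8^16 ≡ 326^2 = 106276 ≡ 287 (mod 403)
8^32 ≡ 287^2 = 82369 ≡ 157 (mod 403)
8^64 ≡ 157^2 = 24649 ≡ 66 (mod 403)
8^128 ≡ 66^2 = 4356 ≡ 326 (mod 403)
201 = 128 + 64 + 8 + 1 in binary powers of 2.
So 8^201 ≡ 326 · 66 · 326 · 8 ≡ 8 (mod 403).
Squaring chain: 8; never reaches −1, so base 8 is a Miller–Rabin witness that 403 is composite.

8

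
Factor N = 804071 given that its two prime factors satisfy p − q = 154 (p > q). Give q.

Since p = q + 154, we have 804071 = q(q + 154), so q² + 154q − 804071 = 0.
Discriminant: 154² + 4·804071 = 23716 + 3216284 = 3240000; √3240000 = 1800.
q = (−154 + 1800)/2 = 823, and p = q + 154 = 977.
Check: 823 · 977 = 804071.

823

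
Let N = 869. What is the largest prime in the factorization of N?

869 = 11 · 79
79 is prime.
So 869 = 11 · 79; the largest prime factor is 79.

79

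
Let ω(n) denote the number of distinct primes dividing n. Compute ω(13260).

5

13260 = 2^2 · 3315
3315 = 3 · 1105
1105 = 5 · 221
221 = 13 · 17
13260 = 2^2 · 3 · 5 · 13 · 17, which has 5 distinct prime factors.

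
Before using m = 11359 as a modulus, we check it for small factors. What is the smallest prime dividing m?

11359 is odd.
Digit sum 19, not divisible by 3.
Ends in 9: not divisible by 5.
7: 11359 = 7·1622 + 5
11: 11359 = 11·1032 + 7
13: 11359 = 13·873 + 10
17: 11359 = 17·668 + 3
19: 11359 = 19·597 + 16
23: 11359 = 23·493 + 20
29: 11359 = 29·391 + 20
31: 11359 = 31·366 + 13
37: 11359 = 37·307

37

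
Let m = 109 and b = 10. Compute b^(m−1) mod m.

1

10^1 ≡ 10 (mod 109)
10^2 ≡ 10^2 = 100 ≡ 100 (mod 109)
10^4 ≡ 100^2 = 10000 ≡ 81 (mod 109)
10^8 ≡ 81^2 = 6561 ≡ 21 (mod 109)
10^16 ≡ 21^2 = 441 ≡ 5 (mod 109)
10^32 ≡ 5^2 = 25 ≡ 25 (mod 109)
10^64 ≡ 25^2 = 625 ≡ 80 (mod 109)
108 = 64 + 32 + 8 + 4 in binary powers of 2.
So 10^108 ≡ 80 · 25 · 21 · 81 ≡ 1 (mod 109).
Since the result is 1, base 10 gives no evidence that 109 is composite.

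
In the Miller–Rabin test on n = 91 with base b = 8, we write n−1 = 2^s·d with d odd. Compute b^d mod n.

8

91 − 1 = 90 = 2^1 · 45, so d = 45.
8^1 ≡ 8 (mod 91)
8^2 ≡ 8^2 = 64 ≡ 64 (mod 91)
8^4 ≡ 64^2 = 4096 ≡ 1 (mod 91)
8^8 ≡ 1^2 = 1 ≡ 1 (mod 91)
8^16 ≡ 1^2 = 1 ≡ 1 (mod 91)
8^32 ≡ 1^2 = 1 ≡ 1 (mod 91)
45 = 32 + 8 + 4 + 1 in binary powers of 2.
So 8^45 ≡ 1 · 1 · 1 · 8 ≡ 8 (mod 91).
Squaring chain: 8; never reaches −1, so base 8 is a Miller–Rabin witness that 91 is composite.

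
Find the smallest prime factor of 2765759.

29

2765759 is odd.
Digit sum 41, not divisible by 3.
Ends in 9: not divisible by 5.
7: 2765759 = 7·395108 + 3
11: 2765759 = 11·251432 + 7
13: 2765759 = 13·212750 + 9
17: 2765759 = 17·162691 + 12
19: 2765759 = 19·145566 + 5
23: 2765759 = 23·120250 + 9
29: 2765759 = 29·95371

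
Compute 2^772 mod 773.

1

2^1 ≡ 2 (mod 773)
2^2 ≡ 2^2 = 4 ≡ 4 (mod 773)
2^4 ≡ 4^2 = 16 ≡ 16 (mod 773)
2^8 ≡ 16^2 = 256 ≡ 256 (mod 773)
2^16 ≡ 256^2 = 65536 ≡ 604 (mod 773)
2^32 ≡ 604^2 = 364816 ≡ 733 (mod 773)
2^64 ≡ 733^2 = 537289 ≡ 54 (mod 773)
2^128 ≡ 54^2 = 2916 ≡ 597 (mod 773)
2^256 ≡ 597^2 = 356409 ≡ 56 (mod 773)
2^512 ≡ 56^2 = 3136 ≡ 44 (mod 773)
772 = 512 + 256 + 4 in binary powers of 2.
So 2^772 ≡ 44 · 56 · 16 ≡ 1 (mod 773).
Since the result is 1, base 2 gives no evidence that 773 is composite.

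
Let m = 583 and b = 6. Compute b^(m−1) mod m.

6^1 ≡ 6 (mod 583)
6^2 ≡ 6^2 = 36 ≡ 36 (mod 583)
6^4 ≡ 36^2 = 1296 ≡ 130 (mod 583)
6^8 ≡ 130^2 = 16900 ≡ 576 (mod 583)
6^16 ≡ 576^2 = 331776 ≡ 49 (mod 583)
6^32 ≡ 49^2 = 2401 ≡ 69 (mod 583)
6^64 ≡ 69^2 = 4761 ≡ 97 (mod 583)
6^128 ≡ 97^2 = 9409 ≡ 81 (mod 583)
6^256 ≡ 81^2 = 6561 ≡ 148 (mod 583)
6^512 ≡ 148^2 = 21904 ≡ 333 (mod 583)
582 = 512 + 64 + 4 + 2 in binary powers of 2.
So 6^582 ≡ 333 · 97 · 130 · 36 ≡ 278 (mod 583).
Since 278 ≠ 1, base 6 is a Fermat witness: 583 is composite.

278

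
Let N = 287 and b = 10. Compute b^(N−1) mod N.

10^1 ≡ 10 (mod 287)
10^2 ≡ 10^2 = 100 ≡ 100 (mod 287)
10^4 ≡ 100^2 = 10000 ≡ 242 (mod 287)
10^8 ≡ 242^2 = 58564 ≡ 16 (mod 287)
10^16 ≡ 16^2 = 256 ≡ 256 (mod 287)
10^32 ≡ 256^2 = 65536 ≡ 100 (mod 287)
10^64 ≡ 100^2 = 10000 ≡ 242 (mod 287)
10^128 ≡ 242^2 = 58564 ≡ 16 (mod 287)
10^256 ≡ 16^2 = 256 ≡ 256 (mod 287)
286 = 256 + 16 + 8 + 4 + 2 in binary powers of 2.
So 10^286 ≡ 256 · 256 · 16 · 242 · 100 ≡ 256 (mod 287).
Since 256 ≠ 1, base 10 is a Fermat witness: 287 is composite.

256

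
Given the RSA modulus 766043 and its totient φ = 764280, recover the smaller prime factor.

φ(n) = (p−1)(q−1) = n − (p+q) + 1, so p + q = 766043 − 764280 + 1 = 1764.
p and q are the roots of t² − 1764t + 766043 = 0.
Discriminant: 1764² − 4·766043 = 3111696 − 3064172 = 47524; √47524 = 218.
q = (1764 − 218)/2 = 773, p = (1764 + 218)/2 = 991.
Check: 773 · 991 = 766043.

773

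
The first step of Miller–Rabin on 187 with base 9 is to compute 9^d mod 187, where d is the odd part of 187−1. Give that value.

25

187 − 1 = 186 = 2^1 · 93, so d = 93.
9^1 ≡ 9 (mod 187)
9^2 ≡ 9^2 = 81 ≡ 81 (mod 187)
9^4 ≡ 81^2 = 6561 ≡ 16 (mod 187)
9^8 ≡ 16^2 = 256 ≡ 69 (mod 187)
9^16 ≡ 69^2 = 4761 ≡ 86 (mod 187)
9^32 ≡ 86^2 = 7396 ≡ 103 (mod 187)
9^64 ≡ 103^2 = 10609 ≡ 137 (mod 187)
93 = 64 + 16 + 8 + 4 + 1 in binary powers of 2.
So 9^93 ≡ 137 · 86 · 69 · 16 · 9 ≡ 25 (mod 187).
Squaring chain: 25; never reaches −1, so base 9 is a Miller–Rabin witness that 187 is composite.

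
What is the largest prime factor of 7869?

7869 = 3 · 2623
2623 = 43 · 61
61 is prime.
So 7869 = 3 · 43 · 61; the largest prime factor is 61.

61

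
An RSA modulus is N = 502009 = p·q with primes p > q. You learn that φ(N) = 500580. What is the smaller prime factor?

619

φ(n) = (p−1)(q−1) = n − (p+q) + 1, so p + q = 502009 − 500580 + 1 = 1430.
p and q are the roots of t² − 1430t + 502009 = 0.
Discriminant: 1430² − 4·502009 = 2044900 − 2008036 = 36864; √36864 = 192.
q = (1430 − 192)/2 = 619, p = (1430 + 192)/2 = 811.
Check: 619 · 811 = 502009.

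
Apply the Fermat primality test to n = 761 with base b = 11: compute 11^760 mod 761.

11^1 ≡ 11 (mod 761)
11^2 ≡ 11^2 = 121 ≡ 121 (mod 761)
11^4 ≡ 121^2 = 14641 ≡ 182 (mod 761)
11^8 ≡ 182^2 = 33124 ≡ 401 (mod 761)
11^16 ≡ 401^2 = 160801 ≡ 230 (mod 761)
11^32 ≡ 230^2 = 52900 ≡ 391 (mod 761)
11^64 ≡ 391^2 = 152881 ≡ 681 (mod 761)
11^128 ≡ 681^2 = 463761 ≡ 312 (mod 761)
11^256 ≡ 312^2 = 97344 ≡ 697 (mod 761)
11^512 ≡ 697^2 = 485809 ≡ 291 (mod 761)
760 = 512 + 128 + 64 + 32 + 16 + 8 in binary powers of 2.
So 11^760 ≡ 291 · 312 · 681 · 391 · 230 · 401 ≡ 1 (mod 761).
Since the result is 1, base 11 gives no evidence that 761 is composite.

1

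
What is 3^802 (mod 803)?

3^1 ≡ 3 (mod 803)
3^2 ≡ 3^2 = 9 ≡ 9 (mod 803)
3^4 ≡ 9^2 = 81 ≡ 81 (mod 803)
3^8 ≡ 81^2 = 6561 ≡ 137 (mod 803)
3^16 ≡ 137^2 = 18769 ≡ 300 (mod 803)
3^32 ≡ 300^2 = 90000 ≡ 64 (mod 803)
3^64 ≡ 64^2 = 4096 ≡ 81 (mod 803)
3^128 ≡ 81^2 = 6561 ≡ 137 (mod 803)
3^256 ≡ 137^2 = 18769 ≡ 300 (mod 803)
3^512 ≡ 300^2 = 90000 ≡ 64 (mod 803)
802 = 512 + 256 + 32 + 2 in binary powers of 2.
So 3^802 ≡ 64 · 300 · 64 · 9 ≡ 284 (mod 803).
Since 284 ≠ 1, base 3 is a Fermat witness: 803 is composite.

284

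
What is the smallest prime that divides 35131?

19

35131 is odd.
Digit sum 13, not divisible by 3.
Ends in 1: not divisible by 5.
7: 35131 = 7·5018 + 5
11: 35131 = 11·3193 + 8
13: 35131 = 13·2702 + 5
17: 35131 = 17·2066 + 9
19: 35131 = 19·1849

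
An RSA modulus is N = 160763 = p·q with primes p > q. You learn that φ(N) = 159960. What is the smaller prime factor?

373

φ(n) = (p−1)(q−1) = n − (p+q) + 1, so p + q = 160763 − 159960 + 1 = 804.
p and q are the roots of t² − 804t + 160763 = 0.
Discriminant: 804² − 4·160763 = 646416 − 643052 = 3364; √3364 = 58.
q = (804 − 58)/2 = 373, p = (804 + 58)/2 = 431.
Check: 373 · 431 = 160763.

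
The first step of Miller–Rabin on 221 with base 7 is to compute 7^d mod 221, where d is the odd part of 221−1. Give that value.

97

221 − 1 = 220 = 2^2 · 55, so d = 55.
7^1 ≡ 7 (mod 221)
7^2 ≡ 7^2 = 49 ≡ 49 (mod 221)
7^4 ≡ 49^2 = 2401 ≡ 191 (mod 221)
7^8 ≡ 191^2 = 36481 ≡ 16 (mod 221)
7^16 ≡ 16^2 = 256 ≡ 35 (mod 221)
7^32 ≡ 35^2 = 1225 ≡ 120 (mod 221)
55 = 32 + 16 + 4 + 2 + 1 in binary powers of 2.
So 7^55 ≡ 120 · 35 · 191 · 49 · 7 ≡ 97 (mod 221).
Squaring chain: 97 → 127; never reaches −1, so base 7 is a Miller–Rabin witness that 221 is composite.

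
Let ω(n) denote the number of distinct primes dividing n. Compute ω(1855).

3

1855 = 5 · 371
371 = 7 · 53
1855 = 5 · 7 · 53, which has 3 distinct prime factors.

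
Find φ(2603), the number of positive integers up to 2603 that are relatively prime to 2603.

Factor: 2603 = 19 · 137.
φ(2603) = (19−1) · (137−1) = 18 · 136 = 2448.

2448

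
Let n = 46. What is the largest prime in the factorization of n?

23

46 = 2 · 23
23 is prime.
So 46 = 2 · 23; the largest prime factor is 23.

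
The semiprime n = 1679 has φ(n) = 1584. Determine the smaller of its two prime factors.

φ(n) = (p−1)(q−1) = n − (p+q) + 1, so p + q = 1679 − 1584 + 1 = 96.
p and q are the roots of t² − 96t + 1679 = 0.
Discriminant: 96² − 4·1679 = 9216 − 6716 = 2500; √2500 = 50.
q = (96 − 50)/2 = 23, p = (96 + 50)/2 = 73.
Check: 23 · 73 = 1679.

23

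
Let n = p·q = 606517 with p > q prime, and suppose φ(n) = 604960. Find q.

761

φ(n) = (p−1)(q−1) = n − (p+q) + 1, so p + q = 606517 − 604960 + 1 = 1558.
p and q are the roots of t² − 1558t + 606517 = 0.
Discriminant: 1558² − 4·606517 = 2427364 − 2426068 = 1296; √1296 = 36.
q = (1558 − 36)/2 = 761, p = (1558 + 36)/2 = 797.
Check: 761 · 797 = 606517.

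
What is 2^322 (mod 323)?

157

2^1 ≡ 2 (mod 323)
2^2 ≡ 2^2 = 4 ≡ 4 (mod 323)
2^4 ≡ 4^2 = 16 ≡ 16 (mod 323)
2^8 ≡ 16^2 = 256 ≡ 256 (mod 323)
2^16 ≡ 256^2 = 65536 ≡ 290 (mod 323)
2^32 ≡ 290^2 = 84100 ≡ 120 (mod 323)
2^64 ≡ 120^2 = 14400 ≡ 188 (mod 323)
2^128 ≡ 188^2 = 35344 ≡ 137 (mod 323)
2^256 ≡ 137^2 = 18769 ≡ 35 (mod 323)
322 = 256 + 64 + 2 in binary powers of 2.
So 2^322 ≡ 35 · 188 · 4 ≡ 157 (mod 323).
Since 157 ≠ 1, base 2 is a Fermat witness: 323 is composite.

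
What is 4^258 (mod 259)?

211

4^1 ≡ 4 (mod 259)
4^2 ≡ 4^2 = 16 ≡ 16 (mod 259)
4^4 ≡ 16^2 = 256 ≡ 256 (mod 259)
4^8 ≡ 256^2 = 65536 ≡ 9 (mod 259)
4^16 ≡ 9^2 = 81 ≡ 81 (mod 259)
4^32 ≡ 81^2 = 6561 ≡ 86 (mod 259)
4^64 ≡ 86^2 = 7396 ≡ 144 (mod 259)
4^128 ≡ 144^2 = 20736 ≡ 16 (mod 259)
4^256 ≡ 16^2 = 256 ≡ 256 (mod 259)
258 = 256 + 2 in binary powers of 2.
So 4^258 ≡ 256 · 16 ≡ 211 (mod 259).
Since 211 ≠ 1, base 4 is a Fermat witness: 259 is composite.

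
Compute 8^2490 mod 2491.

1811

8^1 ≡ 8 (mod 2491)
8^2 ≡ 8^2 = 64 ≡ 64 (mod 2491)
8^4 ≡ 64^2 = 4096 ≡ 1605 (mod 2491)
8^8 ≡ 1605^2 = 2576025 ≡ 331 (mod 2491)
8^16 ≡ 331^2 = 109561 ≡ 2448 (mod 2491)
8^32 ≡ 2448^2 = 5992704 ≡ 1849 (mod 2491)
8^64 ≡ 1849^2 = 3418801 ≡ 1149 (mod 2491)
8^128 ≡ 1149^2 = 1320201 ≡ 2462 (mod 2491)
8^256 ≡ 2462^2 = 6061444 ≡ 841 (mod 2491)
8^512 ≡ 841^2 = 707281 ≡ 2328 (mod 2491)
8^1024 ≡ 2328^2 = 5419584 ≡ 1659 (mod 2491)
8^2048 ≡ 1659^2 = 2752281 ≡ 2217 (mod 2491)
2490 = 2048 + 256 + 128 + 32 + 16 + 8 + 2 in binary powers of 2.
So 8^2490 ≡ 2217 · 841 · 2462 · 1849 · 2448 · 331 · 64 ≡ 1811 (mod 2491).
Since 1811 ≠ 1, base 8 is a Fermat witness: 2491 is composite.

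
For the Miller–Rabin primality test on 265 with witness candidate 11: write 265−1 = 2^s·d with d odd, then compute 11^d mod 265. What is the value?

265 − 1 = 264 = 2^3 · 33, so d = 33.
11^1 ≡ 11 (mod 265)
11^2 ≡ 11^2 = 121 ≡ 121 (mod 265)
11^4 ≡ 121^2 = 14641 ≡ 66 (mod 265)
11^8 ≡ 66^2 = 4356 ≡ 116 (mod 265)
11^16 ≡ 116^2 = 13456 ≡ 206 (mod 265)
11^32 ≡ 206^2 = 42436 ≡ 36 (mod 265)
33 = 32 + 1 in binary powers of 2.
So 11^33 ≡ 36 · 11 ≡ 131 (mod 265).
Squaring chain: 131 → 201 → 121; never reaches −1, so base 11 is a Miller–Rabin witness that 265 is composite.

131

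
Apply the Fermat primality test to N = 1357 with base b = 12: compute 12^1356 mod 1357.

12^1 ≡ 12 (mod 1357)
12^2 ≡ 12^2 = 144 ≡ 144 (mod 1357)
12^4 ≡ 144^2 = 20736 ≡ 381 (mod 1357)
12^8 ≡ 381^2 = 145161 ≡ 1319 (mod 1357)
12^16 ≡ 1319^2 = 1739761 ≡ 87 (mod 1357)
12^32 ≡ 87^2 = 7569 ≡ 784 (mod 1357)
12^64 ≡ 784^2 = 614656 ≡ 1292 (mod 1357)
12^128 ≡ 1292^2 = 1669264 ≡ 154 (mod 1357)
12^256 ≡ 154^2 = 23716 ≡ 647 (mod 1357)
12^512 ≡ 647^2 = 418609 ≡ 653 (mod 1357)
12^1024 ≡ 653^2 = 426409 ≡ 311 (mod 1357)
1356 = 1024 + 256 + 64 + 8 + 4 in binary powers of 2.
So 12^1356 ≡ 311 · 647 · 1292 · 1319 · 381 ≡ 1130 (mod 1357).
Since 1130 ≠ 1, base 12 is a Fermat witness: 1357 is composite.

1130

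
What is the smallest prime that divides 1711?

29

1711 is odd.
Digit sum 10, not divisible by 3.
Ends in 1: not divisible by 5.
7: 1711 = 7·244 + 3
11: 1711 = 11·155 + 6
13: 1711 = 13·131 + 8
17: 1711 = 17·100 + 11
19: 1711 = 19·90 + 1
23: 1711 = 23·74 + 9
29: 1711 = 29·59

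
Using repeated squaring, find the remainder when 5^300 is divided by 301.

274

5^1 ≡ 5 (mod 301)
5^2 ≡ 5^2 = 25 ≡ 25 (mod 301)
5^4 ≡ 25^2 = 625 ≡ 23 (mod 301)
5^8 ≡ 23^2 = 529 ≡ 228 (mod 301)
5^16 ≡ 228^2 = 51984 ≡ 212 (mod 301)
5^32 ≡ 212^2 = 44944 ≡ 95 (mod 301)
5^64 ≡ 95^2 = 9025 ≡ 296 (mod 301)
5^128 ≡ 296^2 = 87616 ≡ 25 (mod 301)
5^256 ≡ 25^2 = 625 ≡ 23 (mod 301)
300 = 256 + 32 + 8 + 4 in binary powers of 2.
So 5^300 ≡ 23 · 95 · 228 · 23 ≡ 274 (mod 301).
Since 274 ≠ 1, base 5 is a Fermat witness: 301 is composite.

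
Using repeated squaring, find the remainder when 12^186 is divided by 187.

111

12^1 ≡ 12 (mod 187)
12^2 ≡ 12^2 = 144 ≡ 144 (mod 187)
12^4 ≡ 144^2 = 20736 ≡ 166 (mod 187)
12^8 ≡ 166^2 = 27556 ≡ 67 (mod 187)
12^16 ≡ 67^2 = 4489 ≡ 1 (mod 187)
12^32 ≡ 1^2 = 1 ≡ 1 (mod 187)
12^64 ≡ 1^2 = 1 ≡ 1 (mod 187)
12^128 ≡ 1^2 = 1 ≡ 1 (mod 187)
186 = 128 + 32 + 16 + 8 + 2 in binary powers of 2.
So 12^186 ≡ 1 · 1 · 1 · 67 · 144 ≡ 111 (mod 187).
Since 111 ≠ 1, base 12 is a Fermat witness: 187 is composite.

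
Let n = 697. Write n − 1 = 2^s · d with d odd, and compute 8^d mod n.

576

697 − 1 = 696 = 2^3 · 87, so d = 87.
8^1 ≡ 8 (mod 697)
8^2 ≡ 8^2 = 64 ≡ 64 (mod 697)
8^4 ≡ 64^2 = 4096 ≡ 611 (mod 697)
8^8 ≡ 611^2 = 373321 ≡ 426 (mod 697)
8^16 ≡ 426^2 = 181476 ≡ 256 (mod 697)
8^32 ≡ 256^2 = 65536 ≡ 18 (mod 697)
8^64 ≡ 18^2 = 324 ≡ 324 (mod 697)
87 = 64 + 16 + 4 + 2 + 1 in binary powers of 2.
So 8^87 ≡ 324 · 256 · 611 · 64 · 8 ≡ 576 (mod 697).
Squaring chain: 576 → 4 → 16; never reaches −1, so base 8 is a Miller–Rabin witness that 697 is composite.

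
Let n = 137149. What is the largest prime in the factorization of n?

137149 = 23 · 5963
5963 = 67 · 89
89 is prime.
So 137149 = 23 · 67 · 89; the largest prime factor is 89.

89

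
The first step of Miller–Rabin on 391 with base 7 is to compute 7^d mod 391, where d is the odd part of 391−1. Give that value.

241

391 − 1 = 390 = 2^1 · 195, so d = 195.
7^1 ≡ 7 (mod 391)
7^2 ≡ 7^2 = 49 ≡ 49 (mod 391)
7^4 ≡ 49^2 = 2401 ≡ 55 (mod 391)
7^8 ≡ 55^2 = 3025 ≡ 288 (mod 391)
7^16 ≡ 288^2 = 82944 ≡ 52 (mod 391)
7^32 ≡ 52^2 = 2704 ≡ 358 (mod 391)
7^64 ≡ 358^2 = 128164 ≡ 307 (mod 391)
7^128 ≡ 307^2 = 94249 ≡ 18 (mod 391)
195 = 128 + 64 + 2 + 1 in binary powers of 2.
So 7^195 ≡ 18 · 307 · 49 · 7 ≡ 241 (mod 391).
Squaring chain: 241; never reaches −1, so base 7 is a Miller–Rabin witness that 391 is composite.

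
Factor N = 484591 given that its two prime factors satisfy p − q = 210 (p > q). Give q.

599

Since p = q + 210, we have 484591 = q(q + 210), so q² + 210q − 484591 = 0.
Discriminant: 210² + 4·484591 = 44100 + 1938364 = 1982464; √1982464 = 1408.
q = (−210 + 1408)/2 = 599, and p = q + 210 = 809.
Check: 599 · 809 = 484591.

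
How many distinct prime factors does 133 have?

2

133 = 7 · 19
133 = 7 · 19, which has 2 distinct prime factors.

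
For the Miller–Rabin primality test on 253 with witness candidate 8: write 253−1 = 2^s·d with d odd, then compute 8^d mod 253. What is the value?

253 − 1 = 252 = 2^2 · 63, so d = 63.
8^1 ≡ 8 (mod 253)
8^2 ≡ 8^2 = 64 ≡ 64 (mod 253)
8^4 ≡ 64^2 = 4096 ≡ 48 (mod 253)
8^8 ≡ 48^2 = 2304 ≡ 27 (mod 253)
8^16 ≡ 27^2 = 729 ≡ 223 (mod 253)
8^32 ≡ 223^2 = 49729 ≡ 141 (mod 253)
63 = 32 + 16 + 8 + 4 + 2 + 1 in binary powers of 2.
So 8^63 ≡ 141 · 223 · 27 · 48 · 64 · 8 ≡ 50 (mod 253).
Squaring chain: 50 → 223; never reaches −1, so base 8 is a Miller–Rabin witness that 253 is composite.

50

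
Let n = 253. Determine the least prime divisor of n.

11

253 is odd.
Digit sum 10, not divisible by 3.
Ends in 3: not divisible by 5.
7: 253 = 7·36 + 1
11: 253 = 11·23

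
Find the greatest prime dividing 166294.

166294 = 2 · 83147
83147 = 17 · 4891
4891 = 67 · 73
73 is prime.
So 166294 = 2 · 17 · 67 · 73; the largest prime factor is 73.

73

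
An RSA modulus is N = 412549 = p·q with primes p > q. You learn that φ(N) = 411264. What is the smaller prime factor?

613

φ(n) = (p−1)(q−1) = n − (p+q) + 1, so p + q = 412549 − 411264 + 1 = 1286.
p and q are the roots of t² − 1286t + 412549 = 0.
Discriminant: 1286² − 4·412549 = 1653796 − 1650196 = 3600; √3600 = 60.
q = (1286 − 60)/2 = 613, p = (1286 + 60)/2 = 673.
Check: 613 · 673 = 412549.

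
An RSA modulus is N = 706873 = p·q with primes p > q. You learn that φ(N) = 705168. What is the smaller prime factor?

φ(n) = (p−1)(q−1) = n − (p+q) + 1, so p + q = 706873 − 705168 + 1 = 1706.
p and q are the roots of t² − 1706t + 706873 = 0.
Discriminant: 1706² − 4·706873 = 2910436 − 2827492 = 82944; √82944 = 288.
q = (1706 − 288)/2 = 709, p = (1706 + 288)/2 = 997.
Check: 709 · 997 = 706873.

709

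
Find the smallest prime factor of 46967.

67

46967 is odd.
Digit sum 32, not divisible by 3.
Ends in 7: not divisible by 5.
7: 46967 = 7·6709 + 4
11: 46967 = 11·4269 + 8
13: 46967 = 13·3612 + 11
17: 46967 = 17·2762 + 13
19: 46967 = 19·2471 + 18
23: 46967 = 23·2042 + 1
29: 46967 = 29·1619 + 16
31: 46967 = 31·1515 + 2
37: 46967 = 37·1269 + 14
41: 46967 = 41·1145 + 22
43: 46967 = 43·1092 + 11
47: 46967 = 47·999 + 14
53: 46967 = 53·886 + 9
59: 46967 = 59·796 + 3
61: 46967 = 61·769 + 58
67: 46967 = 67·701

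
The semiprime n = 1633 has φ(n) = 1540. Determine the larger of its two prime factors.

φ(n) = (p−1)(q−1) = n − (p+q) + 1, so p + q = 1633 − 1540 + 1 = 94.
p and q are the roots of t² − 94t + 1633 = 0.
Discriminant: 94² − 4·1633 = 8836 − 6532 = 2304; √2304 = 48.
q = (94 − 48)/2 = 23, p = (94 + 48)/2 = 71.
Check: 23 · 71 = 1633.

71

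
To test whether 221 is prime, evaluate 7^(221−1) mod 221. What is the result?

7^1 ≡ 7 (mod 221)
7^2 ≡ 7^2 = 49 ≡ 49 (mod 221)
7^4 ≡ 49^2 = 2401 ≡ 191 (mod 221)
7^8 ≡ 191^2 = 36481 ≡ 16 (mod 221)
7^16 ≡ 16^2 = 256 ≡ 35 (mod 221)
7^32 ≡ 35^2 = 1225 ≡ 120 (mod 221)
7^64 ≡ 120^2 = 14400 ≡ 35 (mod 221)
7^128 ≡ 35^2 = 1225 ≡ 120 (mod 221)
220 = 128 + 64 + 16 + 8 + 4 in binary powers of 2.
So 7^220 ≡ 120 · 35 · 35 · 16 · 191 ≡ 217 (mod 221).
Since 217 ≠ 1, base 7 is a Fermat witness: 221 is composite.

217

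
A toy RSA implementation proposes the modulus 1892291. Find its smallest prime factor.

37

1892291 is odd.
Digit sum 32, not divisible by 3.
Ends in 1: not divisible by 5.
7: 1892291 = 7·270327 + 2
11: 1892291 = 11·172026 + 5
13: 1892291 = 13·145560 + 11
17: 1892291 = 17·111311 + 4
19: 1892291 = 19·99594 + 5
23: 1892291 = 23·82273 + 12
29: 1892291 = 29·65251 + 12
31: 1892291 = 31·61041 + 20
37: 1892291 = 37·51143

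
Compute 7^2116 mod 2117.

1963

7^1 ≡ 7 (mod 2117)
7^2 ≡ 7^2 = 49 ≡ 49 (mod 2117)
7^4 ≡ 49^2 = 2401 ≡ 284 (mod 2117)
7^8 ≡ 284^2 = 80656 ≡ 210 (mod 2117)
7^16 ≡ 210^2 = 44100 ≡ 1760 (mod 2117)
7^32 ≡ 1760^2 = 3097600 ≡ 429 (mod 2117)
7^64 ≡ 429^2 = 184041 ≡ 1979 (mod 2117)
7^128 ≡ 1979^2 = 3916441 ≡ 2108 (mod 2117)
7^256 ≡ 2108^2 = 4443664 ≡ 81 (mod 2117)
7^512 ≡ 81^2 = 6561 ≡ 210 (mod 2117)
7^1024 ≡ 210^2 = 44100 ≡ 1760 (mod 2117)
7^2048 ≡ 1760^2 = 3097600 ≡ 429 (mod 2117)
2116 = 2048 + 64 + 4 in binary powers of 2.
So 7^2116 ≡ 429 · 1979 · 284 ≡ 1963 (mod 2117).
Since 1963 ≠ 1, base 7 is a Fermat witness: 2117 is composite.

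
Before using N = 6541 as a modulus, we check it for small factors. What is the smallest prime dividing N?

31

6541 is odd.
Digit sum 16, not divisible by 3.
Ends in 1: not divisible by 5.
7: 6541 = 7·934 + 3
11: 6541 = 11·594 + 7
13: 6541 = 13·503 + 2
17: 6541 = 17·384 + 13
19: 6541 = 19·344 + 5
23: 6541 = 23·284 + 9
29: 6541 = 29·225 + 16
31: 6541 = 31·211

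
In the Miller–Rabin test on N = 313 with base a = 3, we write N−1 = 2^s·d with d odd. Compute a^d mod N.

1

313 − 1 = 312 = 2^3 · 39, so d = 39.
3^1 ≡ 3 (mod 313)
3^2 ≡ 3^2 = 9 ≡ 9 (mod 313)
3^4 ≡ 9^2 = 81 ≡ 81 (mod 313)
3^8 ≡ 81^2 = 6561 ≡ 301 (mod 313)
3^16 ≡ 301^2 = 90601 ≡ 144 (mod 313)
3^32 ≡ 144^2 = 20736 ≡ 78 (mod 313)
39 = 32 + 4 + 2 + 1 in binary powers of 2.
So 3^39 ≡ 78 · 81 · 9 · 3 ≡ 1 (mod 313).
Since 3^d ≡ 1 (mod 313), base 3 does not prove 313 composite.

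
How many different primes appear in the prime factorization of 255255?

255255 = 3 · 85085
85085 = 5 · 17017
17017 = 7 · 2431
2431 = 11 · 221
221 = 13 · 17
255255 = 3 · 5 · 7 · 11 · 13 · 17, which has 6 distinct prime factors.

6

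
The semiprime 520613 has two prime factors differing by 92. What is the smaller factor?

677

Since p = q + 92, we have 520613 = q(q + 92), so q² + 92q − 520613 = 0.
Discriminant: 92² + 4·520613 = 8464 + 2082452 = 2090916; √2090916 = 1446.
q = (−92 + 1446)/2 = 677, and p = q + 92 = 769.
Check: 677 · 769 = 520613.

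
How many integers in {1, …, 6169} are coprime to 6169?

5940

Factor: 6169 = 31 · 199.
φ(6169) = (31−1) · (199−1) = 30 · 198 = 5940.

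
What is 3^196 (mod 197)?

3^1 ≡ 3 (mod 197)
3^2 ≡ 3^2 = 9 ≡ 9 (mod 197)
3^4 ≡ 9^2 = 81 ≡ 81 (mod 197)
3^8 ≡ 81^2 = 6561 ≡ 60 (mod 197)
3^16 ≡ 60^2 = 3600 ≡ 54 (mod 197)
3^32 ≡ 54^2 = 2916 ≡ 158 (mod 197)
3^64 ≡ 158^2 = 24964 ≡ 142 (mod 197)
3^128 ≡ 142^2 = 20164 ≡ 70 (mod 197)
196 = 128 + 64 + 4 in binary powers of 2.
So 3^196 ≡ 70 · 142 · 81 ≡ 1 (mod 197).
Since the result is 1, base 3 gives no evidence that 197 is composite.

1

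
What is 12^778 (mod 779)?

121

12^1 ≡ 12 (mod 779)
12^2 ≡ 12^2 = 144 ≡ 144 (mod 779)
12^4 ≡ 144^2 = 20736 ≡ 482 (mod 779)
12^8 ≡ 482^2 = 232324 ≡ 182 (mod 779)
12^16 ≡ 182^2 = 33124 ≡ 406 (mod 779)
12^32 ≡ 406^2 = 164836 ≡ 467 (mod 779)
12^64 ≡ 467^2 = 218089 ≡ 748 (mod 779)
12^128 ≡ 748^2 = 559504 ≡ 182 (mod 779)
12^256 ≡ 182^2 = 33124 ≡ 406 (mod 779)
12^512 ≡ 406^2 = 164836 ≡ 467 (mod 779)
778 = 512 + 256 + 8 + 2 in binary powers of 2.
So 12^778 ≡ 467 · 406 · 182 · 144 ≡ 121 (mod 779).
Since 121 ≠ 1, base 12 is a Fermat witness: 779 is composite.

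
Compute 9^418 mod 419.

1

9^1 ≡ 9 (mod 419)
9^2 ≡ 9^2 = 81 ≡ 81 (mod 419)
9^4 ≡ 81^2 = 6561 ≡ 276 (mod 419)
9^8 ≡ 276^2 = 76176 ≡ 337 (mod 419)
9^16 ≡ 337^2 = 113569 ≡ 20 (mod 419)
9^32 ≡ 20^2 = 400 ≡ 400 (mod 419)
9^64 ≡ 400^2 = 160000 ≡ 361 (mod 419)
9^128 ≡ 361^2 = 130321 ≡ 12 (mod 419)
9^256 ≡ 12^2 = 144 ≡ 144 (mod 419)
418 = 256 + 128 + 32 + 2 in binary powers of 2.
So 9^418 ≡ 144 · 12 · 400 · 81 ≡ 1 (mod 419).
Since the result is 1, base 9 gives no evidence that 419 is composite.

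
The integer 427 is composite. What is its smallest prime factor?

427 is odd.
Digit sum 13, not divisible by 3.
Ends in 7: not divisible by 5.
7: 427 = 7·61

7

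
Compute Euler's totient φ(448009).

Factor: 448009 = 53 · 79 · 107.
φ(448009) = (53−1) · (79−1) · (107−1) = 52 · 78 · 106 = 429936.

429936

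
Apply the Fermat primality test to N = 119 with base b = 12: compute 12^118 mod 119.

2

12^1 ≡ 12 (mod 119)
12^2 ≡ 12^2 = 144 ≡ 25 (mod 119)
12^4 ≡ 25^2 = 625 ≡ 30 (mod 119)
12^8 ≡ 30^2 = 900 ≡ 67 (mod 119)
12^16 ≡ 67^2 = 4489 ≡ 86 (mod 119)
12^32 ≡ 86^2 = 7396 ≡ 18 (mod 119)
12^64 ≡ 18^2 = 324 ≡ 86 (mod 119)
118 = 64 + 32 + 16 + 4 + 2 in binary powers of 2.
So 12^118 ≡ 86 · 18 · 86 · 30 · 25 ≡ 2 (mod 119).
Since 2 ≠ 1, base 12 is a Fermat witness: 119 is composite.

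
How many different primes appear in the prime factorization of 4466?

4466 = 2 · 2233
2233 = 7 · 319
319 = 11 · 29
4466 = 2 · 7 · 11 · 29, which has 4 distinct prime factors.

4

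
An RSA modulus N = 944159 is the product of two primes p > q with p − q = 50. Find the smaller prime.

Since p = q + 50, we have 944159 = q(q + 50), so q² + 50q − 944159 = 0.
Discriminant: 50² + 4·944159 = 2500 + 3776636 = 3779136; √3779136 = 1944.
q = (−50 + 1944)/2 = 947, and p = q + 50 = 997.
Check: 947 · 997 = 944159.

947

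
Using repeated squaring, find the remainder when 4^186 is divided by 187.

4^1 ≡ 4 (mod 187)
4^2 ≡ 4^2 = 16 ≡ 16 (mod 187)
4^4 ≡ 16^2 = 256 ≡ 69 (mod 187)
4^8 ≡ 69^2 = 4761 ≡ 86 (mod 187)
4^16 ≡ 86^2 = 7396 ≡ 103 (mod 187)
4^32 ≡ 103^2 = 10609 ≡ 137 (mod 187)
4^64 ≡ 137^2 = 18769 ≡ 69 (mod 187)
4^128 ≡ 69^2 = 4761 ≡ 86 (mod 187)
186 = 128 + 32 + 16 + 8 + 2 in binary powers of 2.
So 4^186 ≡ 86 · 137 · 103 · 86 · 16 ≡ 169 (mod 187).
Since 169 ≠ 1, base 4 is a Fermat witness: 187 is composite.

169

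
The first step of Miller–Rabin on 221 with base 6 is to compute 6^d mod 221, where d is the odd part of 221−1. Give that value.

221 − 1 = 220 = 2^2 · 55, so d = 55.
6^1 ≡ 6 (mod 221)
6^2 ≡ 6^2 = 36 ≡ 36 (mod 221)
6^4 ≡ 36^2 = 1296 ≡ 191 (mod 221)
6^8 ≡ 191^2 = 36481 ≡ 16 (mod 221)
6^16 ≡ 16^2 = 256 ≡ 35 (mod 221)
6^32 ≡ 35^2 = 1225 ≡ 120 (mod 221)
55 = 32 + 16 + 4 + 2 + 1 in binary powers of 2.
So 6^55 ≡ 120 · 35 · 191 · 36 · 6 ≡ 150 (mod 221).
Squaring chain: 150 → 179; never reaches −1, so base 6 is a Miller–Rabin witness that 221 is composite.

150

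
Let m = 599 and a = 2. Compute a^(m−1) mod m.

1

2^1 ≡ 2 (mod 599)
2^2 ≡ 2^2 = 4 ≡ 4 (mod 599)
2^4 ≡ 4^2 = 16 ≡ 16 (mod 599)
2^8 ≡ 16^2 = 256 ≡ 256 (mod 599)
2^16 ≡ 256^2 = 65536 ≡ 245 (mod 599)
2^32 ≡ 245^2 = 60025 ≡ 125 (mod 599)
2^64 ≡ 125^2 = 15625 ≡ 51 (mod 599)
2^128 ≡ 51^2 = 2601 ≡ 205 (mod 599)
2^256 ≡ 205^2 = 42025 ≡ 95 (mod 599)
2^512 ≡ 95^2 = 9025 ≡ 40 (mod 599)
598 = 512 + 64 + 16 + 4 + 2 in binary powers of 2.
So 2^598 ≡ 40 · 51 · 245 · 16 · 4 ≡ 1 (mod 599).
Since the result is 1, base 2 gives no evidence that 599 is composite.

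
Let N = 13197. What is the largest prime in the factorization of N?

13197 = 3 · 4399
4399 = 53 · 83
83 is prime.
So 13197 = 3 · 53 · 83; the largest prime factor is 83.

83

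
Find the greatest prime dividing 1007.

53

1007 = 19 · 53
53 is prime.
So 1007 = 19 · 53; the largest prime factor is 53.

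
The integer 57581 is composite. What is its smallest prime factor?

57581 is odd.
Digit sum 26, not divisible by 3.
Ends in 1: not divisible by 5.
7: 57581 = 7·8225 + 6
11: 57581 = 11·5234 + 7
13: 57581 = 13·4429 + 4
17: 57581 = 17·3387 + 2
19: 57581 = 19·3030 + 11
23: 57581 = 23·2503 + 12
29: 57581 = 29·1985 + 16
31: 57581 = 31·1857 + 14
37: 57581 = 37·1556 + 9
41: 57581 = 41·1404 + 17
43: 57581 = 43·1339 + 4
47: 57581 = 47·1225 + 6
53: 57581 = 53·1086 + 23
59: 57581 = 59·975 + 56
61: 57581 = 61·943 + 58
67: 57581 = 67·859 + 28
71: 57581 = 71·811

71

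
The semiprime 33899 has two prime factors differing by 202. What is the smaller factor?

109

Since p = q + 202, we have 33899 = q(q + 202), so q² + 202q − 33899 = 0.
Discriminant: 202² + 4·33899 = 40804 + 135596 = 176400; √176400 = 420.
q = (−202 + 420)/2 = 109, and p = q + 202 = 311.
Check: 109 · 311 = 33899.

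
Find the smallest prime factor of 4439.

4439 is odd.
Digit sum 20, not divisible by 3.
Ends in 9: not divisible by 5.
7: 4439 = 7·634 + 1
11: 4439 = 11·403 + 6
13: 4439 = 13·341 + 6
17: 4439 = 17·261 + 2
19: 4439 = 19·233 + 12
23: 4439 = 23·193

23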